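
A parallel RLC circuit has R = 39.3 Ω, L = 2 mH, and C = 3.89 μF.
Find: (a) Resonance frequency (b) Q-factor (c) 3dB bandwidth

Step 1 — Resonance: ω₀ = 1/√(LC) = 1/√(0.002·3.89e-06) = 1.134e+04 rad/s.
Step 2 — f₀ = ω₀/(2π) = 1804 Hz.
Step 3 — Parallel Q: Q = R/(ω₀L) = 39.3/(1.134e+04·0.002) = 1.733.
Step 4 — Bandwidth: Δω = ω₀/Q = 6541 rad/s; BW = Δω/(2π) = 1041 Hz.

(a) f₀ = 1804 Hz  (b) Q = 1.733  (c) BW = 1041 Hz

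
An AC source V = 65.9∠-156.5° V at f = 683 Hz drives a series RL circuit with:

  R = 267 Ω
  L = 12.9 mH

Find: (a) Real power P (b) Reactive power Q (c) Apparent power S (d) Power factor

Step 1 — Angular frequency: ω = 2π·f = 2π·683 = 4291 rad/s.
Step 2 — Component impedances:
  R: Z = R = 267 Ω
  L: Z = jωL = j·4291·0.0129 = 0 + j55.36 Ω
Step 3 — Series combination: Z_total = R + L = 267 + j55.36 Ω = 272.7∠11.7° Ω.
Step 4 — Source phasor: V = 65.9∠-156.5° V = -60.43 - j26.28 V.
Step 5 — Current: I = V / Z = -0.2366 - j0.04937 A = 0.2417∠-168.2° A.
Step 6 — Complex power: S = V·I* = 15.59 + j3.233 VA.
Step 7 — Real power: P = Re(S) = 15.59 W.
Step 8 — Reactive power: Q = Im(S) = 3.233 VAR.
Step 9 — Apparent power: |S| = 15.93 VA.
Step 10 — Power factor: PF = P/|S| = 0.9792 (lagging).

(a) P = 15.59 W  (b) Q = 3.233 VAR  (c) S = 15.93 VA  (d) PF = 0.9792 (lagging)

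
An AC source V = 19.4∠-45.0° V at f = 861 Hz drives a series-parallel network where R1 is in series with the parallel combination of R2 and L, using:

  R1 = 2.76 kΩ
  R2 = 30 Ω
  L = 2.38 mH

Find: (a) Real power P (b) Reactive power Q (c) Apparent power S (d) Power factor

Step 1 — Angular frequency: ω = 2π·f = 2π·861 = 5410 rad/s.
Step 2 — Component impedances:
  R1: Z = R = 2760 Ω
  R2: Z = R = 30 Ω
  L: Z = jωL = j·5410·0.00238 = 0 + j12.88 Ω
Step 3 — Parallel branch: R2 || L = 1/(1/R2 + 1/L) = 4.666 + j10.87 Ω.
Step 4 — Series with R1: Z_total = R1 + (R2 || L) = 2765 + j10.87 Ω = 2765∠0.2° Ω.
Step 5 — Source phasor: V = 19.4∠-45.0° V = 13.72 - j13.72 V.
Step 6 — Current: I = V / Z = 0.004942 - j0.004981 A = 0.007017∠-45.2° A.
Step 7 — Complex power: S = V·I* = 0.1361 + j0.0005354 VA.
Step 8 — Real power: P = Re(S) = 0.1361 W.
Step 9 — Reactive power: Q = Im(S) = 0.0005354 VAR.
Step 10 — Apparent power: |S| = 0.1361 VA.
Step 11 — Power factor: PF = P/|S| = 1 (lagging).

(a) P = 0.1361 W  (b) Q = 0.0005354 VAR  (c) S = 0.1361 VA  (d) PF = 1 (lagging)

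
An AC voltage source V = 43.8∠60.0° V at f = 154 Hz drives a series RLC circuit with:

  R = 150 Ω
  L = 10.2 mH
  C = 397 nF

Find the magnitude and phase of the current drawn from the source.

Step 1 — Angular frequency: ω = 2π·f = 2π·154 = 967.6 rad/s.
Step 2 — Component impedances:
  R: Z = R = 150 Ω
  L: Z = jωL = j·967.6·0.0102 = 0 + j9.87 Ω
  C: Z = 1/(jωC) = -j/(ω·C) = 0 - j2603 Ω
Step 3 — Series combination: Z_total = R + L + C = 150 - j2593 Ω = 2598∠-86.7° Ω.
Step 4 — Source phasor: V = 43.8∠60.0° V = 21.9 + j37.93 V.
Step 5 — Ohm's law: I = V / Z_total = (21.9 + j37.93) / (150 - j2593) = -0.01409 + j0.00926 A.
Step 6 — Convert to polar: |I| = 0.01686 A, ∠I = 146.7°.

I = 0.01686∠146.7° A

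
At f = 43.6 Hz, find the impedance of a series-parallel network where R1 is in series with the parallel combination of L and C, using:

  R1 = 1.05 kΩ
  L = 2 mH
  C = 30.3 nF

Step 1 — Angular frequency: ω = 2π·f = 2π·43.6 = 273.9 rad/s.
Step 2 — Component impedances:
  R1: Z = R = 1050 Ω
  L: Z = jωL = j·273.9·0.002 = 0 + j0.5479 Ω
  C: Z = 1/(jωC) = -j/(ω·C) = 0 - j1.205e+05 Ω
Step 3 — Parallel branch: L || C = 1/(1/L + 1/C) = 0 + j0.5479 Ω.
Step 4 — Series with R1: Z_total = R1 + (L || C) = 1050 + j0.5479 Ω = 1050∠0.0° Ω.

Z = 1050 + j0.5479 Ω = 1050∠0.0° Ω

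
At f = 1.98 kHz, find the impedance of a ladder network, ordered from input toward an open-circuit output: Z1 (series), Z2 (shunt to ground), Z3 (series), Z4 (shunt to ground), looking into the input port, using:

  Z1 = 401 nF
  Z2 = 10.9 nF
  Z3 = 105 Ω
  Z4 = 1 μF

Step 1 — Angular frequency: ω = 2π·f = 2π·1980 = 1.244e+04 rad/s.
Step 2 — Component impedances:
  Z1: Z = 1/(jωC) = -j/(ω·C) = 0 - j200.5 Ω
  Z2: Z = 1/(jωC) = -j/(ω·C) = 0 - j7374 Ω
  Z3: Z = R = 105 Ω
  Z4: Z = 1/(jωC) = -j/(ω·C) = 0 - j80.38 Ω
Step 3 — Ladder network (open output): work backward from the far end, alternating series and parallel combinations. Z_in = 102.7 - j281.4 Ω = 299.6∠-69.9° Ω.

Z = 102.7 - j281.4 Ω = 299.6∠-69.9° Ω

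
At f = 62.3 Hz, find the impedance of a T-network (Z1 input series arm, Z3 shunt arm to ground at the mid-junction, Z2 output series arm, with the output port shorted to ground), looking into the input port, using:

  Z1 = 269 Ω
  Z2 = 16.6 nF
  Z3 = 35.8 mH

Step 1 — Angular frequency: ω = 2π·f = 2π·62.3 = 391.4 rad/s.
Step 2 — Component impedances:
  Z1: Z = R = 269 Ω
  Z2: Z = 1/(jωC) = -j/(ω·C) = 0 - j1.539e+05 Ω
  Z3: Z = jωL = j·391.4·0.0358 = 0 + j14.01 Ω
Step 3 — With the output port shorted to ground, the output series arm Z2 runs from the junction to ground; the shunt arm Z3 also runs from the junction to ground. They appear in parallel: Z3 || Z2 = 0 + j14.01 Ω.
Step 4 — Series with input arm Z1: Z_in = Z1 + (Z3 || Z2) = 269 + j14.01 Ω = 269.4∠3.0° Ω.

Z = 269 + j14.01 Ω = 269.4∠3.0° Ω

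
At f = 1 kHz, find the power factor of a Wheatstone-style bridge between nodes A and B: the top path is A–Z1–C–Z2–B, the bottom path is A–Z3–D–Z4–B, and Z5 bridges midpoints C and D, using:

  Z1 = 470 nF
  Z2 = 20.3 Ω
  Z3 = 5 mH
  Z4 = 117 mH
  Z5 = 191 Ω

Step 1 — Angular frequency: ω = 2π·f = 2π·1000 = 6283 rad/s.
Step 2 — Component impedances:
  Z1: Z = 1/(jωC) = -j/(ω·C) = 0 - j338.6 Ω
  Z2: Z = R = 20.3 Ω
  Z3: Z = jωL = j·6283·0.005 = 0 + j31.42 Ω
  Z4: Z = jωL = j·6283·0.117 = 0 + j735.1 Ω
  Z5: Z = R = 191 Ω
Step 3 — Bridge requires nodal analysis (the Z5 bridge couples midpoints C and D, so the two paths cannot be reduced to a simple series/parallel combination). Setting node B to ground and injecting 1 A at node A, the 3-node admittance system at A, C, D solves to V_A = Z_AB = 227.6 - j27.81 Ω = 229.3∠-7.0° Ω.
Step 4 — Power factor: PF = cos(φ) = Re(Z)/|Z| = 227.6/229.3 = 0.9926.
Step 5 — Type: Im(Z) = -27.81 ⇒ leading (phase φ = -7.0°).

PF = 0.9926 (leading, φ = -7.0°)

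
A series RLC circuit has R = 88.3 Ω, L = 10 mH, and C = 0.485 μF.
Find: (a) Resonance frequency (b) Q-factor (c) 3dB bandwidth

Step 1 — Resonance condition Im(Z)=0 gives ω₀ = 1/√(LC).
Step 2 — ω₀ = 1/√(0.01·4.85e-07) = 1.436e+04 rad/s.
Step 3 — f₀ = ω₀/(2π) = 2285 Hz.
Step 4 — Series Q: Q = ω₀L/R = 1.436e+04·0.01/88.3 = 1.626.
Step 5 — 3dB bandwidth: Δω = ω₀/Q = 8830 rad/s; BW = Δω/(2π) = 1405 Hz.

(a) f₀ = 2285 Hz  (b) Q = 1.626  (c) BW = 1405 Hz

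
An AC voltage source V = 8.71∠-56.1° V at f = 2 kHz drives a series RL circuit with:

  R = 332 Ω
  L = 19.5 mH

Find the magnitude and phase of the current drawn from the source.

Step 1 — Angular frequency: ω = 2π·f = 2π·2000 = 1.257e+04 rad/s.
Step 2 — Component impedances:
  R: Z = R = 332 Ω
  L: Z = jωL = j·1.257e+04·0.0195 = 0 + j245 Ω
Step 3 — Series combination: Z_total = R + L = 332 + j245 Ω = 412.6∠36.4° Ω.
Step 4 — Source phasor: V = 8.71∠-56.1° V = 4.858 - j7.229 V.
Step 5 — Ohm's law: I = V / Z_total = (4.858 - j7.229) / (332 + j245) = -0.0009319 - j0.02109 A.
Step 6 — Convert to polar: |I| = 0.02111 A, ∠I = -92.5°.

I = 0.02111∠-92.5° A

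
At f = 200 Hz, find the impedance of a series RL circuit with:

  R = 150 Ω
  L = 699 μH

Step 1 — Angular frequency: ω = 2π·f = 2π·200 = 1257 rad/s.
Step 2 — Component impedances:
  R: Z = R = 150 Ω
  L: Z = jωL = j·1257·0.000699 = 0 + j0.8784 Ω
Step 3 — Series combination: Z_total = R + L = 150 + j0.8784 Ω = 150∠0.3° Ω.

Z = 150 + j0.8784 Ω = 150∠0.3° Ω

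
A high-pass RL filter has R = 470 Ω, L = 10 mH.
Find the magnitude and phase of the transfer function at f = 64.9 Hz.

Step 1 — Angular frequency: ω = 2π·64.9 = 407.8 rad/s.
Step 2 — Transfer function: H(jω) = jωL/(R + jωL).
Step 3 — Numerator jωL = j·4.078; denominator R + jωL = 470 + j4.078.
Step 4 — H = 7.527e-05 + j0.008675.
Step 5 — Magnitude: |H| = 0.008676 (-41.2 dB); phase: φ = 89.5°.

|H| = 0.008676 (-41.2 dB), φ = 89.5°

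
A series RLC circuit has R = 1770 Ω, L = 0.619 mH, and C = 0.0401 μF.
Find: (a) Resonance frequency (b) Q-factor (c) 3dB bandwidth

Step 1 — Resonance condition Im(Z)=0 gives ω₀ = 1/√(LC).
Step 2 — ω₀ = 1/√(0.000619·4.01e-08) = 2.007e+05 rad/s.
Step 3 — f₀ = ω₀/(2π) = 3.194e+04 Hz.
Step 4 — Series Q: Q = ω₀L/R = 2.007e+05·0.000619/1770 = 0.07019.
Step 5 — 3dB bandwidth: Δω = ω₀/Q = 2.859e+06 rad/s; BW = Δω/(2π) = 4.551e+05 Hz.

(a) f₀ = 3.194e+04 Hz  (b) Q = 0.07019  (c) BW = 4.551e+05 Hz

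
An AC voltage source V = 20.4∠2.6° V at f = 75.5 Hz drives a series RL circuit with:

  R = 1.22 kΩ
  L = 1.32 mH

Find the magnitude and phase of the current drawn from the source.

Step 1 — Angular frequency: ω = 2π·f = 2π·75.5 = 474.4 rad/s.
Step 2 — Component impedances:
  R: Z = R = 1220 Ω
  L: Z = jωL = j·474.4·0.00132 = 0 + j0.6262 Ω
Step 3 — Series combination: Z_total = R + L = 1220 + j0.6262 Ω = 1220∠0.0° Ω.
Step 4 — Source phasor: V = 20.4∠2.6° V = 20.38 + j0.9254 V.
Step 5 — Ohm's law: I = V / Z_total = (20.38 + j0.9254) / (1220 + j0.6262) = 0.0167 + j0.00075 A.
Step 6 — Convert to polar: |I| = 0.01672 A, ∠I = 2.6°.

I = 0.01672∠2.6° A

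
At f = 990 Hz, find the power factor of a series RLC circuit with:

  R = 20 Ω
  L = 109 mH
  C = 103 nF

Step 1 — Angular frequency: ω = 2π·f = 2π·990 = 6220 rad/s.
Step 2 — Component impedances:
  R: Z = R = 20 Ω
  L: Z = jωL = j·6220·0.109 = 0 + j678 Ω
  C: Z = 1/(jωC) = -j/(ω·C) = 0 - j1561 Ω
Step 3 — Series combination: Z_total = R + L + C = 20 - j882.8 Ω = 883∠-88.7° Ω.
Step 4 — Power factor: PF = cos(φ) = Re(Z)/|Z| = 20/883 = 0.02265.
Step 5 — Type: Im(Z) = -882.8 ⇒ leading (phase φ = -88.7°).

PF = 0.02265 (leading, φ = -88.7°)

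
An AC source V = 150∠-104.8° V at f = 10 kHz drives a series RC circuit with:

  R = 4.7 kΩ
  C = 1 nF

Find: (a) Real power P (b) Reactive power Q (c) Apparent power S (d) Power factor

Step 1 — Angular frequency: ω = 2π·f = 2π·1e+04 = 6.283e+04 rad/s.
Step 2 — Component impedances:
  R: Z = R = 4700 Ω
  C: Z = 1/(jωC) = -j/(ω·C) = 0 - j1.592e+04 Ω
Step 3 — Series combination: Z_total = R + C = 4700 - j1.592e+04 Ω = 1.659e+04∠-73.5° Ω.
Step 4 — Source phasor: V = 150∠-104.8° V = -38.32 - j145 V.
Step 5 — Current: I = V / Z = 0.007727 - j0.004689 A = 0.009039∠-31.3° A.
Step 6 — Complex power: S = V·I* = 0.384 - j1.3 VA.
Step 7 — Real power: P = Re(S) = 0.384 W.
Step 8 — Reactive power: Q = Im(S) = -1.3 VAR.
Step 9 — Apparent power: |S| = 1.356 VA.
Step 10 — Power factor: PF = P/|S| = 0.2832 (leading).

(a) P = 0.384 W  (b) Q = -1.3 VAR  (c) S = 1.356 VA  (d) PF = 0.2832 (leading)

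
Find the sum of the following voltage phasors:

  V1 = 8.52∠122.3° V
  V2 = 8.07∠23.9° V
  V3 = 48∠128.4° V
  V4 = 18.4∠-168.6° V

Step 1 — Convert each phasor to rectangular form:
  V1 = 8.52·(cos(122.3°) + j·sin(122.3°)) = -4.553 + j7.202 V
  V2 = 8.07·(cos(23.9°) + j·sin(23.9°)) = 7.378 + j3.269 V
  V3 = 48·(cos(128.4°) + j·sin(128.4°)) = -29.82 + j37.62 V
  V4 = 18.4·(cos(-168.6°) + j·sin(-168.6°)) = -18.04 - j3.637 V
Step 2 — Sum components: V_total = -45.03 + j44.45 V.
Step 3 — Convert to polar: |V_total| = 63.27 V, ∠V_total = 135.4°.

V_total = 63.27∠135.4° V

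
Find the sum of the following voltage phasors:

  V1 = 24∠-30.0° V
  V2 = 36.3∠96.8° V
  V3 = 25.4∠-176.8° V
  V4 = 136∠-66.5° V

Step 1 — Convert each phasor to rectangular form:
  V1 = 24·(cos(-30.0°) + j·sin(-30.0°)) = 20.78 - j12 V
  V2 = 36.3·(cos(96.8°) + j·sin(96.8°)) = -4.298 + j36.04 V
  V3 = 25.4·(cos(-176.8°) + j·sin(-176.8°)) = -25.36 - j1.418 V
  V4 = 136·(cos(-66.5°) + j·sin(-66.5°)) = 54.23 - j124.7 V
Step 2 — Sum components: V_total = 45.36 - j102.1 V.
Step 3 — Convert to polar: |V_total| = 111.7 V, ∠V_total = -66.0°.

V_total = 111.7∠-66.0° V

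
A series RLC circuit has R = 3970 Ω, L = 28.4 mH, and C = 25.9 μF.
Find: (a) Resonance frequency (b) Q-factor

Step 1 — Resonance condition Im(Z)=0 gives ω₀ = 1/√(LC).
Step 2 — ω₀ = 1/√(0.0284·2.59e-05) = 1166 rad/s.
Step 3 — f₀ = ω₀/(2π) = 185.6 Hz.
Step 4 — Series Q: Q = ω₀L/R = 1166·0.0284/3970 = 0.008341.

(a) f₀ = 185.6 Hz  (b) Q = 0.008341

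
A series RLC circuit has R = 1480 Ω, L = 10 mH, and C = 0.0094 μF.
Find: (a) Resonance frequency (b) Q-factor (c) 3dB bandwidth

Step 1 — Resonance: ω₀ = 1/√(LC) = 1/√(0.01·9.4e-09) = 1.031e+05 rad/s.
Step 2 — f₀ = ω₀/(2π) = 1.642e+04 Hz.
Step 3 — Series Q: Q = ω₀L/R = 1.031e+05·0.01/1480 = 0.6969.
Step 4 — Bandwidth: Δω = ω₀/Q = 1.48e+05 rad/s; BW = Δω/(2π) = 2.355e+04 Hz.

(a) f₀ = 1.642e+04 Hz  (b) Q = 0.6969  (c) BW = 2.355e+04 Hz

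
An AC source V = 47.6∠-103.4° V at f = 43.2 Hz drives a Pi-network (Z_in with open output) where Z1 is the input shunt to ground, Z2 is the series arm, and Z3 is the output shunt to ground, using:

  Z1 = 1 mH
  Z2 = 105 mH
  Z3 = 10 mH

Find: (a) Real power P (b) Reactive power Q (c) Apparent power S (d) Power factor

Step 1 — Angular frequency: ω = 2π·f = 2π·43.2 = 271.4 rad/s.
Step 2 — Component impedances:
  Z1: Z = jωL = j·271.4·0.001 = 0 + j0.2714 Ω
  Z2: Z = jωL = j·271.4·0.105 = 0 + j28.5 Ω
  Z3: Z = jωL = j·271.4·0.01 = 0 + j2.714 Ω
Step 3 — With open output, the series arm Z2 and the output shunt Z3 appear in series to ground: Z2 + Z3 = 0 + j31.21 Ω.
Step 4 — Parallel with input shunt Z1: Z_in = Z1 || (Z2 + Z3) = 0 + j0.2691 Ω = 0.2691∠90.0° Ω.
Step 5 — Source phasor: V = 47.6∠-103.4° V = -11.03 - j46.3 V.
Step 6 — Current: I = V / Z = -172.1 + j40.99 A = 176.9∠166.6° A.
Step 7 — Complex power: S = V·I* = 0 + j8420 VA.
Step 8 — Real power: P = Re(S) = 0 W.
Step 9 — Reactive power: Q = Im(S) = 8420 VAR.
Step 10 — Apparent power: |S| = 8420 VA.
Step 11 — Power factor: PF = P/|S| = 0 (lagging).

(a) P = 0 W  (b) Q = 8420 VAR  (c) S = 8420 VA  (d) PF = 0 (lagging)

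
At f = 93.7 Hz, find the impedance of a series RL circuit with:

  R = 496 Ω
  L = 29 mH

Step 1 — Angular frequency: ω = 2π·f = 2π·93.7 = 588.7 rad/s.
Step 2 — Component impedances:
  R: Z = R = 496 Ω
  L: Z = jωL = j·588.7·0.029 = 0 + j17.07 Ω
Step 3 — Series combination: Z_total = R + L = 496 + j17.07 Ω = 496.3∠2.0° Ω.

Z = 496 + j17.07 Ω = 496.3∠2.0° Ω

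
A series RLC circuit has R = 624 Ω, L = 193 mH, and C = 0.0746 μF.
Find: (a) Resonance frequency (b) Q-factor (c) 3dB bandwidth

Step 1 — Resonance: ω₀ = 1/√(LC) = 1/√(0.193·7.46e-08) = 8334 rad/s.
Step 2 — f₀ = ω₀/(2π) = 1326 Hz.
Step 3 — Series Q: Q = ω₀L/R = 8334·0.193/624 = 2.578.
Step 4 — Bandwidth: Δω = ω₀/Q = 3233 rad/s; BW = Δω/(2π) = 514.6 Hz.

(a) f₀ = 1326 Hz  (b) Q = 2.578  (c) BW = 514.6 Hz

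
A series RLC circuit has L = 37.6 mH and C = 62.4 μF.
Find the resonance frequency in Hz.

Step 1 — Resonance condition Im(Z)=0 gives ω₀ = 1/√(LC).
Step 2 — ω₀ = 1/√(0.0376·6.24e-05) = 652.9 rad/s.
Step 3 — f₀ = ω₀/(2π) = 103.9 Hz.

f₀ = 103.9 Hz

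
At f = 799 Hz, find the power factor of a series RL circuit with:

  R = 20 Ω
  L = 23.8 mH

Step 1 — Angular frequency: ω = 2π·f = 2π·799 = 5020 rad/s.
Step 2 — Component impedances:
  R: Z = R = 20 Ω
  L: Z = jωL = j·5020·0.0238 = 0 + j119.5 Ω
Step 3 — Series combination: Z_total = R + L = 20 + j119.5 Ω = 121.1∠80.5° Ω.
Step 4 — Power factor: PF = cos(φ) = Re(Z)/|Z| = 20/121.14 = 0.1651.
Step 5 — Type: Im(Z) = 119.5 ⇒ lagging (phase φ = 80.5°).

PF = 0.1651 (lagging, φ = 80.5°)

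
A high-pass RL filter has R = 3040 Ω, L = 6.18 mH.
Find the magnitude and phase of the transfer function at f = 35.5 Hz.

Step 1 — Angular frequency: ω = 2π·35.5 = 223.1 rad/s.
Step 2 — Transfer function: H(jω) = jωL/(R + jωL).
Step 3 — Numerator jωL = j·1.378; denominator R + jωL = 3040 + j1.378.
Step 4 — H = 2.056e-07 + j0.0004534.
Step 5 — Magnitude: |H| = 0.0004534 (-66.9 dB); phase: φ = 90.0°.

|H| = 0.0004534 (-66.9 dB), φ = 90.0°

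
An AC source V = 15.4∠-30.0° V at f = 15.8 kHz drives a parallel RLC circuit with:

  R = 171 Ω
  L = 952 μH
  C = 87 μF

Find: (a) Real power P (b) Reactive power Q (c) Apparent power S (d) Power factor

Step 1 — Angular frequency: ω = 2π·f = 2π·1.58e+04 = 9.927e+04 rad/s.
Step 2 — Component impedances:
  R: Z = R = 171 Ω
  L: Z = jωL = j·9.927e+04·0.000952 = 0 + j94.51 Ω
  C: Z = 1/(jωC) = -j/(ω·C) = 0 - j0.1158 Ω
Step 3 — Parallel combination: 1/Z_total = 1/R + 1/L + 1/C; Z_total = 7.859e-05 - j0.1159 Ω = 0.1159∠-90.0° Ω.
Step 4 — Source phasor: V = 15.4∠-30.0° V = 13.34 - j7.7 V.
Step 5 — Current: I = V / Z = 66.5 + j115 A = 132.8∠60.0° A.
Step 6 — Complex power: S = V·I* = 1.387 - j2046 VA.
Step 7 — Real power: P = Re(S) = 1.387 W.
Step 8 — Reactive power: Q = Im(S) = -2046 VAR.
Step 9 — Apparent power: |S| = 2046 VA.
Step 10 — Power factor: PF = P/|S| = 0.0006779 (leading).

(a) P = 1.387 W  (b) Q = -2046 VAR  (c) S = 2046 VA  (d) PF = 0.0006779 (leading)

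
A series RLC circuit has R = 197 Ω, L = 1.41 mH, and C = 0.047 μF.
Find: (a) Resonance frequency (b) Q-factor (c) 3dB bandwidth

Step 1 — Resonance condition Im(Z)=0 gives ω₀ = 1/√(LC).
Step 2 — ω₀ = 1/√(0.00141·4.7e-08) = 1.228e+05 rad/s.
Step 3 — f₀ = ω₀/(2π) = 1.955e+04 Hz.
Step 4 — Series Q: Q = ω₀L/R = 1.228e+05·0.00141/197 = 0.8792.
Step 5 — 3dB bandwidth: Δω = ω₀/Q = 1.397e+05 rad/s; BW = Δω/(2π) = 2.224e+04 Hz.

(a) f₀ = 1.955e+04 Hz  (b) Q = 0.8792  (c) BW = 2.224e+04 Hz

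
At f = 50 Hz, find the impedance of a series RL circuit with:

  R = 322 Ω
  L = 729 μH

Step 1 — Angular frequency: ω = 2π·f = 2π·50 = 314.2 rad/s.
Step 2 — Component impedances:
  R: Z = R = 322 Ω
  L: Z = jωL = j·314.2·0.000729 = 0 + j0.229 Ω
Step 3 — Series combination: Z_total = R + L = 322 + j0.229 Ω = 322∠0.0° Ω.

Z = 322 + j0.229 Ω = 322∠0.0° Ω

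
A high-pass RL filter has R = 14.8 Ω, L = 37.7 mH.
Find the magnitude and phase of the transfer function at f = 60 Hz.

Step 1 — Angular frequency: ω = 2π·60 = 377 rad/s.
Step 2 — Transfer function: H(jω) = jωL/(R + jωL).
Step 3 — Numerator jωL = j·14.21; denominator R + jωL = 14.8 + j14.21.
Step 4 — H = 0.4798 + j0.4996.
Step 5 — Magnitude: |H| = 0.6926 (-3.2 dB); phase: φ = 46.2°.

|H| = 0.6926 (-3.2 dB), φ = 46.2°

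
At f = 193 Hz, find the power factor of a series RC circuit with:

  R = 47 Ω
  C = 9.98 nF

Step 1 — Angular frequency: ω = 2π·f = 2π·193 = 1213 rad/s.
Step 2 — Component impedances:
  R: Z = R = 47 Ω
  C: Z = 1/(jωC) = -j/(ω·C) = 0 - j8.263e+04 Ω
Step 3 — Series combination: Z_total = R + C = 47 - j8.263e+04 Ω = 8.263e+04∠-90.0° Ω.
Step 4 — Power factor: PF = cos(φ) = Re(Z)/|Z| = 47/8.263e+04 = 0.0005688.
Step 5 — Type: Im(Z) = -8.263e+04 ⇒ leading (phase φ = -90.0°).

PF = 0.0005688 (leading, φ = -90.0°)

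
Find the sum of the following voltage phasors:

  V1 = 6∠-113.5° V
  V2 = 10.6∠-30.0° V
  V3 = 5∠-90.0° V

Step 1 — Convert each phasor to rectangular form:
  V1 = 6·(cos(-113.5°) + j·sin(-113.5°)) = -2.392 - j5.502 V
  V2 = 10.6·(cos(-30.0°) + j·sin(-30.0°)) = 9.18 - j5.3 V
  V3 = 5·(cos(-90.0°) + j·sin(-90.0°)) = 0 - j5 V
Step 2 — Sum components: V_total = 6.787 - j15.8 V.
Step 3 — Convert to polar: |V_total| = 17.2 V, ∠V_total = -66.8°.

V_total = 17.2∠-66.8° V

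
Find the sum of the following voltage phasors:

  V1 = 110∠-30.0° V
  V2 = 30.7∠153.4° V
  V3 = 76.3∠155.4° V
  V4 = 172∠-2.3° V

Step 1 — Convert each phasor to rectangular form:
  V1 = 110·(cos(-30.0°) + j·sin(-30.0°)) = 95.26 - j55 V
  V2 = 30.7·(cos(153.4°) + j·sin(153.4°)) = -27.45 + j13.75 V
  V3 = 76.3·(cos(155.4°) + j·sin(155.4°)) = -69.37 + j31.76 V
  V4 = 172·(cos(-2.3°) + j·sin(-2.3°)) = 171.9 - j6.903 V
Step 2 — Sum components: V_total = 170.3 - j16.39 V.
Step 3 — Convert to polar: |V_total| = 171.1 V, ∠V_total = -5.5°.

V_total = 171.1∠-5.5° V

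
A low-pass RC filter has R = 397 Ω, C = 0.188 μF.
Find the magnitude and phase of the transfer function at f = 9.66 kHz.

Step 1 — Angular frequency: ω = 2π·9660 = 6.07e+04 rad/s.
Step 2 — Transfer function: H(jω) = 1/(1 + jωRC).
Step 3 — Denominator: 1 + jωRC = 1 + j·6.07e+04·397·1.88e-07 = 1 + j4.53.
Step 4 — H = 0.04646 - j0.2105.
Step 5 — Magnitude: |H| = 0.2156 (-13.3 dB); phase: φ = -77.6°.

|H| = 0.2156 (-13.3 dB), φ = -77.6°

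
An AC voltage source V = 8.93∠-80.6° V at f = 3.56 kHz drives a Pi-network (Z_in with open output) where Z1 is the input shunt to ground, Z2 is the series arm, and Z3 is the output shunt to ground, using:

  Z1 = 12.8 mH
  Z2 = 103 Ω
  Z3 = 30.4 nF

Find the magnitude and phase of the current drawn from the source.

Step 1 — Angular frequency: ω = 2π·f = 2π·3560 = 2.237e+04 rad/s.
Step 2 — Component impedances:
  Z1: Z = jωL = j·2.237e+04·0.0128 = 0 + j286.3 Ω
  Z2: Z = R = 103 Ω
  Z3: Z = 1/(jωC) = -j/(ω·C) = 0 - j1471 Ω
Step 3 — With open output, the series arm Z2 and the output shunt Z3 appear in series to ground: Z2 + Z3 = 103 - j1471 Ω.
Step 4 — Parallel with input shunt Z1: Z_in = Z1 || (Z2 + Z3) = 5.975 + j355 Ω = 355.1∠89.0° Ω.
Step 5 — Source phasor: V = 8.93∠-80.6° V = 1.459 - j8.81 V.
Step 6 — Ohm's law: I = V / Z_total = (1.459 - j8.81) / (5.975 + j355) = -0.02474 - j0.004525 A.
Step 7 — Convert to polar: |I| = 0.02515 A, ∠I = -169.6°.

I = 0.02515∠-169.6° A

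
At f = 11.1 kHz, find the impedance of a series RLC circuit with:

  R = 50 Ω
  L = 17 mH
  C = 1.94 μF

Step 1 — Angular frequency: ω = 2π·f = 2π·1.11e+04 = 6.974e+04 rad/s.
Step 2 — Component impedances:
  R: Z = R = 50 Ω
  L: Z = jωL = j·6.974e+04·0.017 = 0 + j1186 Ω
  C: Z = 1/(jωC) = -j/(ω·C) = 0 - j7.391 Ω
Step 3 — Series combination: Z_total = R + L + C = 50 + j1178 Ω = 1179∠87.6° Ω.

Z = 50 + j1178 Ω = 1179∠87.6° Ω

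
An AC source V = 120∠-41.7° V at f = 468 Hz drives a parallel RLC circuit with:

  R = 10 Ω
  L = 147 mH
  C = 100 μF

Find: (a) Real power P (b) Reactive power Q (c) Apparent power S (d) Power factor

Step 1 — Angular frequency: ω = 2π·f = 2π·468 = 2941 rad/s.
Step 2 — Component impedances:
  R: Z = R = 10 Ω
  L: Z = jωL = j·2941·0.147 = 0 + j432.3 Ω
  C: Z = 1/(jωC) = -j/(ω·C) = 0 - j3.401 Ω
Step 3 — Parallel combination: 1/Z_total = 1/R + 1/L + 1/C; Z_total = 1.051 - j3.067 Ω = 3.243∠-71.1° Ω.
Step 4 — Source phasor: V = 120∠-41.7° V = 89.6 - j79.83 V.
Step 5 — Current: I = V / Z = 32.25 + j18.16 A = 37.01∠29.4° A.
Step 6 — Complex power: S = V·I* = 1440 - j4201 VA.
Step 7 — Real power: P = Re(S) = 1440 W.
Step 8 — Reactive power: Q = Im(S) = -4201 VAR.
Step 9 — Apparent power: |S| = 4441 VA.
Step 10 — Power factor: PF = P/|S| = 0.3243 (leading).

(a) P = 1440 W  (b) Q = -4201 VAR  (c) S = 4441 VA  (d) PF = 0.3243 (leading)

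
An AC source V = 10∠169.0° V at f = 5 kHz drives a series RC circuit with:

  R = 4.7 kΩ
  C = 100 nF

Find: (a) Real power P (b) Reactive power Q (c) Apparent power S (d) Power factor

Step 1 — Angular frequency: ω = 2π·f = 2π·5000 = 3.142e+04 rad/s.
Step 2 — Component impedances:
  R: Z = R = 4700 Ω
  C: Z = 1/(jωC) = -j/(ω·C) = 0 - j318.3 Ω
Step 3 — Series combination: Z_total = R + C = 4700 - j318.3 Ω = 4711∠-3.9° Ω.
Step 4 — Source phasor: V = 10∠169.0° V = -9.816 + j1.908 V.
Step 5 — Current: I = V / Z = -0.002106 + j0.0002633 A = 0.002123∠172.9° A.
Step 6 — Complex power: S = V·I* = 0.02118 - j0.001434 VA.
Step 7 — Real power: P = Re(S) = 0.02118 W.
Step 8 — Reactive power: Q = Im(S) = -0.001434 VAR.
Step 9 — Apparent power: |S| = 0.02123 VA.
Step 10 — Power factor: PF = P/|S| = 0.9977 (leading).

(a) P = 0.02118 W  (b) Q = -0.001434 VAR  (c) S = 0.02123 VA  (d) PF = 0.9977 (leading)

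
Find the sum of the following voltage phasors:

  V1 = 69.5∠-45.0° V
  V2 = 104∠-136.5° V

Step 1 — Convert each phasor to rectangular form:
  V1 = 69.5·(cos(-45.0°) + j·sin(-45.0°)) = 49.14 - j49.14 V
  V2 = 104·(cos(-136.5°) + j·sin(-136.5°)) = -75.44 - j71.59 V
Step 2 — Sum components: V_total = -26.3 - j120.7 V.
Step 3 — Convert to polar: |V_total| = 123.6 V, ∠V_total = -102.3°.

V_total = 123.6∠-102.3° V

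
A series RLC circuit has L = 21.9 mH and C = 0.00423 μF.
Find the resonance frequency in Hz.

Step 1 — Resonance condition Im(Z)=0 gives ω₀ = 1/√(LC).
Step 2 — ω₀ = 1/√(0.0219·4.23e-09) = 1.039e+05 rad/s.
Step 3 — f₀ = ω₀/(2π) = 1.654e+04 Hz.

f₀ = 1.654e+04 Hz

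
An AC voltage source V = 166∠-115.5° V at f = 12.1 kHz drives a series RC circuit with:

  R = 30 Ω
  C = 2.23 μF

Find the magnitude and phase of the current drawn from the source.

Step 1 — Angular frequency: ω = 2π·f = 2π·1.21e+04 = 7.603e+04 rad/s.
Step 2 — Component impedances:
  R: Z = R = 30 Ω
  C: Z = 1/(jωC) = -j/(ω·C) = 0 - j5.898 Ω
Step 3 — Series combination: Z_total = R + C = 30 - j5.898 Ω = 30.57∠-11.1° Ω.
Step 4 — Source phasor: V = 166∠-115.5° V = -71.46 - j149.8 V.
Step 5 — Ohm's law: I = V / Z_total = (-71.46 - j149.8) / (30 - j5.898) = -1.348 - j5.259 A.
Step 6 — Convert to polar: |I| = 5.429 A, ∠I = -104.4°.

I = 5.429∠-104.4° A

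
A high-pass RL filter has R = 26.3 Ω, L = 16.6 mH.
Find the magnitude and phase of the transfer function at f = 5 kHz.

Step 1 — Angular frequency: ω = 2π·5000 = 3.142e+04 rad/s.
Step 2 — Transfer function: H(jω) = jωL/(R + jωL).
Step 3 — Numerator jωL = j·521.5; denominator R + jωL = 26.3 + j521.5.
Step 4 — H = 0.9975 + j0.0503.
Step 5 — Magnitude: |H| = 0.9987 (-0.0 dB); phase: φ = 2.9°.

|H| = 0.9987 (-0.0 dB), φ = 2.9°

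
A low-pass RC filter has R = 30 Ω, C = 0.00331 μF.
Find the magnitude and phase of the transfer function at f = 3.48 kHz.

Step 1 — Angular frequency: ω = 2π·3480 = 2.187e+04 rad/s.
Step 2 — Transfer function: H(jω) = 1/(1 + jωRC).
Step 3 — Denominator: 1 + jωRC = 1 + j·2.187e+04·30·3.31e-09 = 1 + j0.002171.
Step 4 — H = 1 - j0.002171.
Step 5 — Magnitude: |H| = 1 (-0.0 dB); phase: φ = -0.1°.

|H| = 1 (-0.0 dB), φ = -0.1°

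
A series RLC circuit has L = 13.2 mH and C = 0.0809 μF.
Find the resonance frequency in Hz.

Step 1 — Resonance condition Im(Z)=0 gives ω₀ = 1/√(LC).
Step 2 — ω₀ = 1/√(0.0132·8.09e-08) = 3.06e+04 rad/s.
Step 3 — f₀ = ω₀/(2π) = 4870 Hz.

f₀ = 4870 Hz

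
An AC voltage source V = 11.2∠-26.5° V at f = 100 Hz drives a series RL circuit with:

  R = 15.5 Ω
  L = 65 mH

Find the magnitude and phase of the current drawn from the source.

Step 1 — Angular frequency: ω = 2π·f = 2π·100 = 628.3 rad/s.
Step 2 — Component impedances:
  R: Z = R = 15.5 Ω
  L: Z = jωL = j·628.3·0.065 = 0 + j40.84 Ω
Step 3 — Series combination: Z_total = R + L = 15.5 + j40.84 Ω = 43.68∠69.2° Ω.
Step 4 — Source phasor: V = 11.2∠-26.5° V = 10.02 - j4.997 V.
Step 5 — Ohm's law: I = V / Z_total = (10.02 - j4.997) / (15.5 + j40.84) = -0.02554 - j0.2551 A.
Step 6 — Convert to polar: |I| = 0.2564 A, ∠I = -95.7°.

I = 0.2564∠-95.7° A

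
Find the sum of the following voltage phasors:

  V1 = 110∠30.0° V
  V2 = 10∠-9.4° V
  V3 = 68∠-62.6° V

Step 1 — Convert each phasor to rectangular form:
  V1 = 110·(cos(30.0°) + j·sin(30.0°)) = 95.26 + j55 V
  V2 = 10·(cos(-9.4°) + j·sin(-9.4°)) = 9.866 - j1.633 V
  V3 = 68·(cos(-62.6°) + j·sin(-62.6°)) = 31.29 - j60.37 V
Step 2 — Sum components: V_total = 136.4 - j7.005 V.
Step 3 — Convert to polar: |V_total| = 136.6 V, ∠V_total = -2.9°.

V_total = 136.6∠-2.9° V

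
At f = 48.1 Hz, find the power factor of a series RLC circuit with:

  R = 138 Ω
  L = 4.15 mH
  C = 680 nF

Step 1 — Angular frequency: ω = 2π·f = 2π·48.1 = 302.2 rad/s.
Step 2 — Component impedances:
  R: Z = R = 138 Ω
  L: Z = jωL = j·302.2·0.00415 = 0 + j1.254 Ω
  C: Z = 1/(jωC) = -j/(ω·C) = 0 - j4866 Ω
Step 3 — Series combination: Z_total = R + L + C = 138 - j4865 Ω = 4867∠-88.4° Ω.
Step 4 — Power factor: PF = cos(φ) = Re(Z)/|Z| = 138/4866.6 = 0.02836.
Step 5 — Type: Im(Z) = -4865 ⇒ leading (phase φ = -88.4°).

PF = 0.02836 (leading, φ = -88.4°)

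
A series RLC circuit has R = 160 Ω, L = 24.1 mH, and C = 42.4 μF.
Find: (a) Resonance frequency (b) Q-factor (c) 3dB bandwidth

Step 1 — Resonance: ω₀ = 1/√(LC) = 1/√(0.0241·4.24e-05) = 989.3 rad/s.
Step 2 — f₀ = ω₀/(2π) = 157.4 Hz.
Step 3 — Series Q: Q = ω₀L/R = 989.3·0.0241/160 = 0.149.
Step 4 — Bandwidth: Δω = ω₀/Q = 6639 rad/s; BW = Δω/(2π) = 1057 Hz.

(a) f₀ = 157.4 Hz  (b) Q = 0.149  (c) BW = 1057 Hz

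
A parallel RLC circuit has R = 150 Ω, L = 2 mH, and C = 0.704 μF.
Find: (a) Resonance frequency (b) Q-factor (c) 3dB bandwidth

Step 1 — Resonance: ω₀ = 1/√(LC) = 1/√(0.002·7.04e-07) = 2.665e+04 rad/s.
Step 2 — f₀ = ω₀/(2π) = 4241 Hz.
Step 3 — Parallel Q: Q = R/(ω₀L) = 150/(2.665e+04·0.002) = 2.814.
Step 4 — Bandwidth: Δω = ω₀/Q = 9470 rad/s; BW = Δω/(2π) = 1507 Hz.

(a) f₀ = 4241 Hz  (b) Q = 2.814  (c) BW = 1507 Hz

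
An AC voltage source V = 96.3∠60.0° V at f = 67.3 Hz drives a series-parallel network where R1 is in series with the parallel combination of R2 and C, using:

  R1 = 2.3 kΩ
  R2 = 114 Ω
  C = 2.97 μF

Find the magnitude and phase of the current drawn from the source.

Step 1 — Angular frequency: ω = 2π·f = 2π·67.3 = 422.9 rad/s.
Step 2 — Component impedances:
  R1: Z = R = 2300 Ω
  R2: Z = R = 114 Ω
  C: Z = 1/(jωC) = -j/(ω·C) = 0 - j796.2 Ω
Step 3 — Parallel branch: R2 || C = 1/(1/R2 + 1/C) = 111.7 - j15.99 Ω.
Step 4 — Series with R1: Z_total = R1 + (R2 || C) = 2412 - j15.99 Ω = 2412∠-0.4° Ω.
Step 5 — Source phasor: V = 96.3∠60.0° V = 48.15 + j83.4 V.
Step 6 — Ohm's law: I = V / Z_total = (48.15 + j83.4) / (2412 - j15.99) = 0.01973 + j0.03471 A.
Step 7 — Convert to polar: |I| = 0.03993 A, ∠I = 60.4°.

I = 0.03993∠60.4° A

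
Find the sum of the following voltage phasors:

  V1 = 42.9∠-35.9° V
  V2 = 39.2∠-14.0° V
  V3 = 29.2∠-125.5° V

Step 1 — Convert each phasor to rectangular form:
  V1 = 42.9·(cos(-35.9°) + j·sin(-35.9°)) = 34.75 - j25.16 V
  V2 = 39.2·(cos(-14.0°) + j·sin(-14.0°)) = 38.04 - j9.483 V
  V3 = 29.2·(cos(-125.5°) + j·sin(-125.5°)) = -16.96 - j23.77 V
Step 2 — Sum components: V_total = 55.83 - j58.41 V.
Step 3 — Convert to polar: |V_total| = 80.8 V, ∠V_total = -46.3°.

V_total = 80.8∠-46.3° V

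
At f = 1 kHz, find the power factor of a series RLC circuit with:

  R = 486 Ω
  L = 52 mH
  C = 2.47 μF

Step 1 — Angular frequency: ω = 2π·f = 2π·1000 = 6283 rad/s.
Step 2 — Component impedances:
  R: Z = R = 486 Ω
  L: Z = jωL = j·6283·0.052 = 0 + j326.7 Ω
  C: Z = 1/(jωC) = -j/(ω·C) = 0 - j64.44 Ω
Step 3 — Series combination: Z_total = R + L + C = 486 + j262.3 Ω = 552.3∠28.4° Ω.
Step 4 — Power factor: PF = cos(φ) = Re(Z)/|Z| = 486/552.3 = 0.88.
Step 5 — Type: Im(Z) = 262.3 ⇒ lagging (phase φ = 28.4°).

PF = 0.88 (lagging, φ = 28.4°)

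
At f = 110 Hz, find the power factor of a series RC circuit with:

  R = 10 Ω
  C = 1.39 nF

Step 1 — Angular frequency: ω = 2π·f = 2π·110 = 691.2 rad/s.
Step 2 — Component impedances:
  R: Z = R = 10 Ω
  C: Z = 1/(jωC) = -j/(ω·C) = 0 - j1.041e+06 Ω
Step 3 — Series combination: Z_total = R + C = 10 - j1.041e+06 Ω = 1.041e+06∠-90.0° Ω.
Step 4 — Power factor: PF = cos(φ) = Re(Z)/|Z| = 10/1.0409e+06 = 9.607e-06.
Step 5 — Type: Im(Z) = -1.041e+06 ⇒ leading (phase φ = -90.0°).

PF = 9.607e-06 (leading, φ = -90.0°)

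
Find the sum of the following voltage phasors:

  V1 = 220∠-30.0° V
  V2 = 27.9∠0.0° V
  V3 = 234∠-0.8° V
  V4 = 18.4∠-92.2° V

Step 1 — Convert each phasor to rectangular form:
  V1 = 220·(cos(-30.0°) + j·sin(-30.0°)) = 190.5 - j110 V
  V2 = 27.9·(cos(0.0°) + j·sin(0.0°)) = 27.9 V
  V3 = 234·(cos(-0.8°) + j·sin(-0.8°)) = 234 - j3.267 V
  V4 = 18.4·(cos(-92.2°) + j·sin(-92.2°)) = -0.7063 - j18.39 V
Step 2 — Sum components: V_total = 451.7 - j131.7 V.
Step 3 — Convert to polar: |V_total| = 470.5 V, ∠V_total = -16.2°.

V_total = 470.5∠-16.2° V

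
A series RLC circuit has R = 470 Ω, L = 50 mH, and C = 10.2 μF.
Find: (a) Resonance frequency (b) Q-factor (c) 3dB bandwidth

Step 1 — Resonance: ω₀ = 1/√(LC) = 1/√(0.05·1.02e-05) = 1400 rad/s.
Step 2 — f₀ = ω₀/(2π) = 222.9 Hz.
Step 3 — Series Q: Q = ω₀L/R = 1400·0.05/470 = 0.149.
Step 4 — Bandwidth: Δω = ω₀/Q = 9400 rad/s; BW = Δω/(2π) = 1496 Hz.

(a) f₀ = 222.9 Hz  (b) Q = 0.149  (c) BW = 1496 Hz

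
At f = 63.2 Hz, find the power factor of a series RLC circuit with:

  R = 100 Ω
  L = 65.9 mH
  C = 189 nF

Step 1 — Angular frequency: ω = 2π·f = 2π·63.2 = 397.1 rad/s.
Step 2 — Component impedances:
  R: Z = R = 100 Ω
  L: Z = jωL = j·397.1·0.0659 = 0 + j26.17 Ω
  C: Z = 1/(jωC) = -j/(ω·C) = 0 - j1.332e+04 Ω
Step 3 — Series combination: Z_total = R + L + C = 100 - j1.33e+04 Ω = 1.33e+04∠-89.6° Ω.
Step 4 — Power factor: PF = cos(φ) = Re(Z)/|Z| = 100/13298 = 0.00752.
Step 5 — Type: Im(Z) = -1.33e+04 ⇒ leading (phase φ = -89.6°).

PF = 0.00752 (leading, φ = -89.6°)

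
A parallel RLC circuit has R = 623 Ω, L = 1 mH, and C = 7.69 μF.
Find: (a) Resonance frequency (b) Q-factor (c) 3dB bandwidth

Step 1 — Resonance: ω₀ = 1/√(LC) = 1/√(0.001·7.69e-06) = 1.14e+04 rad/s.
Step 2 — f₀ = ω₀/(2π) = 1815 Hz.
Step 3 — Parallel Q: Q = R/(ω₀L) = 623/(1.14e+04·0.001) = 54.63.
Step 4 — Bandwidth: Δω = ω₀/Q = 208.7 rad/s; BW = Δω/(2π) = 33.22 Hz.

(a) f₀ = 1815 Hz  (b) Q = 54.63  (c) BW = 33.22 Hz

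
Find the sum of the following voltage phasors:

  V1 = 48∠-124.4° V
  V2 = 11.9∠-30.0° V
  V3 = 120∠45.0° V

Step 1 — Convert each phasor to rectangular form:
  V1 = 48·(cos(-124.4°) + j·sin(-124.4°)) = -27.12 - j39.61 V
  V2 = 11.9·(cos(-30.0°) + j·sin(-30.0°)) = 10.31 - j5.95 V
  V3 = 120·(cos(45.0°) + j·sin(45.0°)) = 84.85 + j84.85 V
Step 2 — Sum components: V_total = 68.04 + j39.3 V.
Step 3 — Convert to polar: |V_total| = 78.57 V, ∠V_total = 30.0°.

V_total = 78.57∠30.0° V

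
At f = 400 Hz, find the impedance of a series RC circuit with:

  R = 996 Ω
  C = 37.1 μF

Step 1 — Angular frequency: ω = 2π·f = 2π·400 = 2513 rad/s.
Step 2 — Component impedances:
  R: Z = R = 996 Ω
  C: Z = 1/(jωC) = -j/(ω·C) = 0 - j10.72 Ω
Step 3 — Series combination: Z_total = R + C = 996 - j10.72 Ω = 996.1∠-0.6° Ω.

Z = 996 - j10.72 Ω = 996.1∠-0.6° Ω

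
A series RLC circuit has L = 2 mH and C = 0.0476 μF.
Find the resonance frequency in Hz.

Step 1 — Resonance condition Im(Z)=0 gives ω₀ = 1/√(LC).
Step 2 — ω₀ = 1/√(0.002·4.76e-08) = 1.025e+05 rad/s.
Step 3 — f₀ = ω₀/(2π) = 1.631e+04 Hz.

f₀ = 1.631e+04 Hz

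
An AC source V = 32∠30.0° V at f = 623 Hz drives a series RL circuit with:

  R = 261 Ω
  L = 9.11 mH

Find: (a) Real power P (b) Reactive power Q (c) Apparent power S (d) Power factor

Step 1 — Angular frequency: ω = 2π·f = 2π·623 = 3914 rad/s.
Step 2 — Component impedances:
  R: Z = R = 261 Ω
  L: Z = jωL = j·3914·0.00911 = 0 + j35.66 Ω
Step 3 — Series combination: Z_total = R + L = 261 + j35.66 Ω = 263.4∠7.8° Ω.
Step 4 — Source phasor: V = 32∠30.0° V = 27.71 + j16 V.
Step 5 — Current: I = V / Z = 0.1125 + j0.04594 A = 0.1215∠22.2° A.
Step 6 — Complex power: S = V·I* = 3.851 + j0.5262 VA.
Step 7 — Real power: P = Re(S) = 3.851 W.
Step 8 — Reactive power: Q = Im(S) = 0.5262 VAR.
Step 9 — Apparent power: |S| = 3.887 VA.
Step 10 — Power factor: PF = P/|S| = 0.9908 (lagging).

(a) P = 3.851 W  (b) Q = 0.5262 VAR  (c) S = 3.887 VA  (d) PF = 0.9908 (lagging)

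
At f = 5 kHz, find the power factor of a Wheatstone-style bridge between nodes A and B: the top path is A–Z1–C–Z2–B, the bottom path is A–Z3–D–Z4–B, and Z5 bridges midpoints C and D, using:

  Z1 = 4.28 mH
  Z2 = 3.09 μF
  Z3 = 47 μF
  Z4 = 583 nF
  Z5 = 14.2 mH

Step 1 — Angular frequency: ω = 2π·f = 2π·5000 = 3.142e+04 rad/s.
Step 2 — Component impedances:
  Z1: Z = jωL = j·3.142e+04·0.00428 = 0 + j134.5 Ω
  Z2: Z = 1/(jωC) = -j/(ω·C) = 0 - j10.3 Ω
  Z3: Z = 1/(jωC) = -j/(ω·C) = 0 - j0.6773 Ω
  Z4: Z = 1/(jωC) = -j/(ω·C) = 0 - j54.6 Ω
  Z5: Z = jωL = j·3.142e+04·0.0142 = 0 + j446.1 Ω
Step 3 — Bridge requires nodal analysis (the Z5 bridge couples midpoints C and D, so the two paths cannot be reduced to a simple series/parallel combination). Setting node B to ground and injecting 1 A at node A, the 3-node admittance system at A, C, D solves to V_A = Z_AB = 0 - j135.2 Ω = 135.2∠-90.0° Ω.
Step 4 — Power factor: PF = cos(φ) = Re(Z)/|Z| = -0/135.2 = -0.
Step 5 — Type: Im(Z) = -135.2 ⇒ leading (phase φ = -90.0°).

PF = -0 (leading, φ = -90.0°)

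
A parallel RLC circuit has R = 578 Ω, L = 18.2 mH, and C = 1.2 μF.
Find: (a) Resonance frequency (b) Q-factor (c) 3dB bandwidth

Step 1 — Resonance: ω₀ = 1/√(LC) = 1/√(0.0182·1.2e-06) = 6767 rad/s.
Step 2 — f₀ = ω₀/(2π) = 1077 Hz.
Step 3 — Parallel Q: Q = R/(ω₀L) = 578/(6767·0.0182) = 4.693.
Step 4 — Bandwidth: Δω = ω₀/Q = 1442 rad/s; BW = Δω/(2π) = 229.5 Hz.

(a) f₀ = 1077 Hz  (b) Q = 4.693  (c) BW = 229.5 Hz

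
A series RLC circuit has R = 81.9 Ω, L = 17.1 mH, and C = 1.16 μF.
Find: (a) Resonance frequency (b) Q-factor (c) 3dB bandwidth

Step 1 — Resonance: ω₀ = 1/√(LC) = 1/√(0.0171·1.16e-06) = 7100 rad/s.
Step 2 — f₀ = ω₀/(2π) = 1130 Hz.
Step 3 — Series Q: Q = ω₀L/R = 7100·0.0171/81.9 = 1.482.
Step 4 — Bandwidth: Δω = ω₀/Q = 4789 rad/s; BW = Δω/(2π) = 762.3 Hz.

(a) f₀ = 1130 Hz  (b) Q = 1.482  (c) BW = 762.3 Hz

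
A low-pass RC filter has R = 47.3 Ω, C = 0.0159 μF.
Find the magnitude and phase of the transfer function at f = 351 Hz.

Step 1 — Angular frequency: ω = 2π·351 = 2205 rad/s.
Step 2 — Transfer function: H(jω) = 1/(1 + jωRC).
Step 3 — Denominator: 1 + jωRC = 1 + j·2205·47.3·1.59e-08 = 1 + j0.001659.
Step 4 — H = 1 - j0.001659.
Step 5 — Magnitude: |H| = 1 (-0.0 dB); phase: φ = -0.1°.

|H| = 1 (-0.0 dB), φ = -0.1°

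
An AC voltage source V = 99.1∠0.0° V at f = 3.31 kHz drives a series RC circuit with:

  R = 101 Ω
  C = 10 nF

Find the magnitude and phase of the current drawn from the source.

Step 1 — Angular frequency: ω = 2π·f = 2π·3310 = 2.08e+04 rad/s.
Step 2 — Component impedances:
  R: Z = R = 101 Ω
  C: Z = 1/(jωC) = -j/(ω·C) = 0 - j4808 Ω
Step 3 — Series combination: Z_total = R + C = 101 - j4808 Ω = 4809∠-88.8° Ω.
Step 4 — Source phasor: V = 99.1∠0.0° V = 99.1 V.
Step 5 — Ohm's law: I = V / Z_total = (99.1) / (101 - j4808) = 0.0004327 + j0.0206 A.
Step 6 — Convert to polar: |I| = 0.02061 A, ∠I = 88.8°.

I = 0.02061∠88.8° A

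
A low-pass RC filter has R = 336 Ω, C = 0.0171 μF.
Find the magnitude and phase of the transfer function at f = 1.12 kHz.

Step 1 — Angular frequency: ω = 2π·1120 = 7037 rad/s.
Step 2 — Transfer function: H(jω) = 1/(1 + jωRC).
Step 3 — Denominator: 1 + jωRC = 1 + j·7037·336·1.71e-08 = 1 + j0.04043.
Step 4 — H = 0.9984 - j0.04037.
Step 5 — Magnitude: |H| = 0.9992 (-0.0 dB); phase: φ = -2.3°.

|H| = 0.9992 (-0.0 dB), φ = -2.3°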